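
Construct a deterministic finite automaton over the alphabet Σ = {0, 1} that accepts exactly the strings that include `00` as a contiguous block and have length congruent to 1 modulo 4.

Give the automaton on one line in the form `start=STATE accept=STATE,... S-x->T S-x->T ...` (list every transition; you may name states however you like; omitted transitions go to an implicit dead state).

start=q0 accept=q11 q0-0->q1 q0-1->q2 q1-0->q3 q1-1->q4 q2-0->q5 q2-1->q4 q3-0->q6 q3-1->q6 q4-0->q7 q4-1->q8 q5-0->q6 q5-1->q8 q6-0->q9 q6-1->q9 q7-0->q9 q7-1->q0 q8-0->q10 q8-1->q0 q9-0->q11 q9-1->q11 q10-0->q11 q10-1->q2 q11-0->q3 q11-1->q3

Build one automaton per condition and run them in lockstep. One (3 states) tracks whether and how much of `00` has been seen; the other (4 states) tracks the input length modulo 4. Each combined state is a pair, one component from each; accept when both components accept.
12 states suffice.
          0    1  
>  q0     q1   q2 
   q1     q3   q4 
   q2     q5   q4 
   q3     q6   q6 
   q4     q7   q8 
   q5     q6   q8 
   q6     q9   q9 
   q7     q9   q0 
   q8    q10   q0 
   q9    q11  q11 
   q10   q11   q2 
 * q11    q3   q3 
(> = start, * = accepting)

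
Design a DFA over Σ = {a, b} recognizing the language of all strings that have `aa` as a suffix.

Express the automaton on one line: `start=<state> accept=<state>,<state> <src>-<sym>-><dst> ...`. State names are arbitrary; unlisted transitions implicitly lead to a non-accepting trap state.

Let each state record the length of the longest suffix of the input read so far that is also a prefix of `aa`. q1 means the last symbol is `a`; q2 means the last 2 symbols are `aa`. Accept only at q2, where the string currently ends in `aa`.
3 states suffice.
        a   b  
>  q0   q1  q0 
   q1   q2  q0 
 * q2   q2  q0 
(> = start, * = accepting)

start=q0 accept=q2 q0-a->q1 q0-b->q0 q1-a->q2 q1-b->q0 q2-a->q2 q2-b->q0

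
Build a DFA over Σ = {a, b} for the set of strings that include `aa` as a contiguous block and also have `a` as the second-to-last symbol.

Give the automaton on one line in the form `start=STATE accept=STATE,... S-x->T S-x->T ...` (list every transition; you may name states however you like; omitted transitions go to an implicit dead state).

Handle the two conditions separately and then intersect. One (3 states) tracks whether and how much of `aa` has been seen; the other (7 states) tracks the last 2 symbols read. Each combined state is a pair, one component from each; accept when both components accept. After merging equivalent states the machine shrinks.
        a   b  
>  S0   S1  S0 
   S1   S2  S0 
 * S2   S2  S3 
 * S3   S4  S5 
   S4   S2  S3 
   S5   S4  S5 
(> = start, * = accepting)

start=S0 accept=S2,S3 S0-a->S1 S0-b->S0 S1-a->S2 S1-b->S0 S2-a->S2 S2-b->S3 S3-a->S4 S3-b->S5 S4-a->S2 S4-b->S3 S5-a->S4 S5-b->S5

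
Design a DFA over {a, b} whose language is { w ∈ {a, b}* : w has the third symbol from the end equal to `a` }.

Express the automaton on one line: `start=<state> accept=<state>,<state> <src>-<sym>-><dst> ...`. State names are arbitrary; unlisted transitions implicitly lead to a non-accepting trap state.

A DFA must remember the last 3 symbols (since which symbol is third-to-last isn't known until the input ends). Use one state per possible window of the last ≤3 symbols; accept from those whose window starts with `a`.
With 15 states:
          a    b  
>  q0     q1   q2 
   q1     q3   q4 
   q2     q5   q6 
   q3     q7   q8 
   q4     q9  q10 
   q5    q11  q12 
   q6    q13  q14 
 * q7     q7   q8 
 * q8     q9  q10 
 * q9    q11  q12 
 * q10   q13  q14 
   q11    q7   q8 
   q12    q9  q10 
   q13   q11  q12 
   q14   q13  q14 
(> = start, * = accepting)

start=q0 accept=q7,q8,q9,q10 q0-a->q1 q0-b->q2 q1-a->q3 q1-b->q4 q2-a->q5 q2-b->q6 q3-a->q7 q3-b->q8 q4-a->q9 q4-b->q10 q5-a->q11 q5-b->q12 q6-a->q13 q6-b->q14 q7-a->q7 q7-b->q8 q8-a->q9 q8-b->q10 q9-a->q11 q9-b->q12 q10-a->q13 q10-b->q14 q11-a->q7 q11-b->q8 q12-a->q9 q12-b->q10 q13-a->q11 q13-b->q12 q14-a->q13 q14-b->q14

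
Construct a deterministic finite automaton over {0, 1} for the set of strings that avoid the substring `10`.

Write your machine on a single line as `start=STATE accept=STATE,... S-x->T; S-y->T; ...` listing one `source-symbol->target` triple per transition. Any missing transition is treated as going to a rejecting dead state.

start=q0; accept=q0,q1; q0-0->q0; q0-1->q1; q1-0->q2; q1-1->q1; q2-0->q2; q2-1->q2

This is the complement of 'contains `10`'. Use the same substring-matching states — q0 through q2 holding how much of `10` has just been matched — but flip the accepting set: everything except the trap q2 accepts.
A 3-state machine:
        0   1  
>* q0   q0  q1 
 * q1   q2  q1 
   q2   q2  q2 
(> = start, * = accepting)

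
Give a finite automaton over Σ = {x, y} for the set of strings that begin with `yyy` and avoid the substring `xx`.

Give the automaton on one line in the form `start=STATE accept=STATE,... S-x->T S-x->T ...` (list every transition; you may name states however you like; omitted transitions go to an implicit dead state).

Run two small machines in parallel and take their product. The first has 5 states tracking whether the input so far still matches the prefix `yyy`; the second has 3 states tracking partial matches of the forbidden pattern `xx`. A product state is a pair (one from each), accepting exactly when both do. Equivalent product states are then merged.
A 6-state machine:
        x   y  
>  q0   q1  q2 
   q1   q1  q1 
   q2   q1  q3 
   q3   q1  q4 
 * q4   q5  q4 
 * q5   q1  q4 
(> = start, * = accepting)

start=q0 accept=q4,q5 q0-x->q1 q0-y->q2 q1-x->q1 q1-y->q1 q2-x->q1 q2-y->q3 q3-x->q1 q3-y->q4 q4-x->q5 q4-y->q4 q5-x->q1 q5-y->q4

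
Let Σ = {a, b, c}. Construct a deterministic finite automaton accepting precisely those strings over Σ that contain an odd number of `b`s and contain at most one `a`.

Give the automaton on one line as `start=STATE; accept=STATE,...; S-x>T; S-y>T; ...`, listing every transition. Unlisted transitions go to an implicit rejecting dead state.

Build one automaton per condition and run them in lockstep. One (2 states) tracks the count of `b`s modulo 2; the other (3 states) tracks the count of `a`s, saturating at 2. Each combined state is a pair, one component from each; accept when both components accept. Minimizing collapses redundant product states.
5 states suffice.
        a   b   c  
>  q0   q1  q2  q0 
   q1   q3  q4  q1 
 * q2   q4  q0  q2 
   q3   q3  q3  q3 
 * q4   q3  q1  q4 
(> = start, * = accepting)

start=q0; accept=q2,q4; q0-a>q1; q0-b>q2; q0-c>q0; q1-a>q3; q1-b>q4; q1-c>q1; q2-a>q4; q2-b>q0; q2-c>q2; q3-a>q3; q3-b>q3; q3-c>q3; q4-a>q3; q4-b>q1; q4-c>q4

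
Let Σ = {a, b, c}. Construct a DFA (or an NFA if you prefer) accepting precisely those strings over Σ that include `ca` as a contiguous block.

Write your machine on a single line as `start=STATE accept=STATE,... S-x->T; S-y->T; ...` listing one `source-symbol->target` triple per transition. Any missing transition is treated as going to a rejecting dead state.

start=S0; accept=S2; S0-a->S0; S0-b->S0; S0-c->S1; S1-a->S2; S1-b->S0; S1-c->S1; S2-a->S2; S2-b->S2; S2-c->S2

Track how much of `ca` has been matched so far: state S0 is no progress, S2 is the absorbing accept state reached once `ca` has occurred. Intermediate states record partial matches; on a mismatch, fall back to the longest reusable overlap.
A 3-state machine:
        a   b   c  
>  S0   S0  S0  S1 
   S1   S2  S0  S1 
 * S2   S2  S2  S2 
(> = start, * = accepting)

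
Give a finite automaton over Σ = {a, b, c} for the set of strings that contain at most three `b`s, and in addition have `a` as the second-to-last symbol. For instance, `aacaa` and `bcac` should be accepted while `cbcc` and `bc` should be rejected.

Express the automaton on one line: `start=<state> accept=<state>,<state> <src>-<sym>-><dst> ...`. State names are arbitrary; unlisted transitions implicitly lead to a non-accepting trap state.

start=s0 accept=s3,s4,s5,s8,s9,s12,s13,s16 s0-a->s1 s0-b->s2 s0-c->s0 s1-a->s3 s1-b->s4 s1-c->s5 s2-a->s6 s2-b->s7 s2-c->s2 s3-a->s3 s3-b->s4 s3-c->s5 s4-a->s6 s4-b->s7 s4-c->s2 s5-a->s1 s5-b->s2 s5-c->s0 s6-a->s8 s6-b->s9 s6-c->s4 s7-a->s10 s7-b->s11 s7-c->s7 s8-a->s8 s8-b->s9 s8-c->s4 s9-a->s10 s9-b->s11 s9-c->s7 s10-a->s12 s10-b->s13 s10-c->s9 s11-a->s14 s11-b->s15 s11-c->s11 s12-a->s12 s12-b->s13 s12-c->s9 s13-a->s14 s13-b->s15 s13-c->s11 s14-a->s16 s14-b->s15 s14-c->s13 s15-a->s15 s15-b->s15 s15-c->s15 s16-a->s16 s16-b->s15 s16-c->s13

Run two small machines in parallel and take their product. One (5 states) tracks the count of `b`s, saturating at 4; the other (13 states) tracks the last 2 symbols read. Each combined state is a pair, one component from each; accept when both components accept. Equivalent product states are then merged.
17 states suffice.
          a    b    c  
>  s0     s1   s2   s0 
   s1     s3   s4   s5 
   s2     s6   s7   s2 
 * s3     s3   s4   s5 
 * s4     s6   s7   s2 
 * s5     s1   s2   s0 
   s6     s8   s9   s4 
   s7    s10  s11   s7 
 * s8     s8   s9   s4 
 * s9    s10  s11   s7 
   s10   s12  s13   s9 
   s11   s14  s15  s11 
 * s12   s12  s13   s9 
 * s13   s14  s15  s11 
   s14   s16  s15  s13 
   s15   s15  s15  s15 
 * s16   s16  s15  s13 
(> = start, * = accepting)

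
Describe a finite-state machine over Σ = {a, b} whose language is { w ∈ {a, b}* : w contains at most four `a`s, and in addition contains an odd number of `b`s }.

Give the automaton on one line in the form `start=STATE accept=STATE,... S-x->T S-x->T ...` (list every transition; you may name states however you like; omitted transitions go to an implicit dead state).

Build one automaton per condition and run them in lockstep. The first has 6 states tracking the count of `a`s, saturating at 5; the second has 2 states tracking the count of `b`s modulo 2. A product state is a pair (one from each), accepting exactly when both do. After merging equivalent states the machine shrinks.
With 11 states:
          a    b  
>  s0     s1   s2 
   s1     s3   s4 
 * s2     s4   s0 
   s3     s5   s6 
 * s4     s6   s1 
   s5     s7   s8 
 * s6     s8   s3 
   s7     s9  s10 
 * s8    s10   s5 
   s9     s9   s9 
 * s10    s9   s7 
(> = start, * = accepting)

start=s0 accept=s2,s4,s6,s8,s10 s0-a->s1 s0-b->s2 s1-a->s3 s1-b->s4 s2-a->s4 s2-b->s0 s3-a->s5 s3-b->s6 s4-a->s6 s4-b->s1 s5-a->s7 s5-b->s8 s6-a->s8 s6-b->s3 s7-a->s9 s7-b->s10 s8-a->s10 s8-b->s5 s9-a->s9 s9-b->s9 s10-a->s9 s10-b->s7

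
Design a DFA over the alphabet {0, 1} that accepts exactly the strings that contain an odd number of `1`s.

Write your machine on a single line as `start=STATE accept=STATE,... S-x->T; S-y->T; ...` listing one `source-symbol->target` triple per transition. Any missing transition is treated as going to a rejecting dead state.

start=q0; accept=q1; q0-0->q0; q0-1->q1; q1-0->q1; q1-1->q0

The only thing that matters is how many `1`s have appeared, reduced mod 2. Use one state per residue: q0 for 0, …, q1 for 1. Reading `1` moves to the next residue; anything else stays put. q1 is accepting.
With 2 states:
        0   1  
>  q0   q0  q1 
 * q1   q1  q0 
(> = start, * = accepting)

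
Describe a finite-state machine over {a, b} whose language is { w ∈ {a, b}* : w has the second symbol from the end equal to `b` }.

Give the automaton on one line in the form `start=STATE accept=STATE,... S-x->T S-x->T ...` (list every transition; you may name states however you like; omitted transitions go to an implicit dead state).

Because acceptance depends on a position counted from the end, the machine has to buffer the most recent 2 symbols. Make each state the string of the last up-to-2 symbols read; on input `x` shift the window left and append `x`. Accept when the buffered window has length 2 and begins with `b`.
        a   b  
>  q0   q1  q2 
   q1   q3  q4 
   q2   q5  q6 
   q3   q3  q4 
   q4   q5  q6 
 * q5   q3  q4 
 * q6   q5  q6 
(> = start, * = accepting)

start=q0 accept=q5,q6 q0-a->q1 q0-b->q2 q1-a->q3 q1-b->q4 q2-a->q5 q2-b->q6 q3-a->q3 q3-b->q4 q4-a->q5 q4-b->q6 q5-a->q3 q5-b->q4 q6-a->q5 q6-b->q6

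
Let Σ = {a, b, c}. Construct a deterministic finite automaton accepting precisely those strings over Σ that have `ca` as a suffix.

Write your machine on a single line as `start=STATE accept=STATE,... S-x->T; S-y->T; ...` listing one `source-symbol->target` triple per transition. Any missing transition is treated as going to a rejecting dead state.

Remember how much of `ca` the current input suffix matches. State q0 means no match yet; q1 means the last symbol is `c`; q2 means the last 2 symbols are `ca`. Only q2 accepts. On a mismatch, fall back to the longest proper suffix that is still a prefix of `ca`.
With 3 states:
        a   b   c  
>  q0   q0  q0  q1 
   q1   q2  q0  q1 
 * q2   q0  q0  q1 
(> = start, * = accepting)

start=q0; accept=q2; q0-a->q0; q0-b->q0; q0-c->q1; q1-a->q2; q1-b->q0; q1-c->q1; q2-a->q0; q2-b->q0; q2-c->q1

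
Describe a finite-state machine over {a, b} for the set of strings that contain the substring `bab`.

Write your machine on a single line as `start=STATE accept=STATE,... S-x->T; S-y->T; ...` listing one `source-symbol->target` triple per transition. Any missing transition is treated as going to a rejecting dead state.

start=S0; accept=S3; S0-a->S0; S0-b->S1; S1-a->S2; S1-b->S1; S2-a->S0; S2-b->S3; S3-a->S3; S3-b->S3

States S0..S2 record the length of the longest prefix of `bab` that matches the current input suffix. Reaching S3 means `bab` has been seen, and we stay there forever. Accept from S3.
A 4-state machine:
        a   b  
>  S0   S0  S1 
   S1   S2  S1 
   S2   S0  S3 
 * S3   S3  S3 
(> = start, * = accepting)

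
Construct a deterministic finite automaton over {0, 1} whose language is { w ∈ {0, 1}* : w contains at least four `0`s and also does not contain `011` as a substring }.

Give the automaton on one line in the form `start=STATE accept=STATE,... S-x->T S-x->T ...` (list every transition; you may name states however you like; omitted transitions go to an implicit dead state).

start=q0 accept=q7,q10,q11,q13 q0-0->q1 q0-1->q0 q1-0->q2 q1-1->q3 q2-0->q4 q2-1->q5 q3-0->q2 q3-1->q6 q4-0->q7 q4-1->q8 q5-0->q4 q5-1->q9 q6-0->q9 q6-1->q6 q7-0->q10 q7-1->q11 q8-0->q7 q8-1->q12 q9-0->q12 q9-1->q9 q10-0->q10 q10-1->q13 q11-0->q10 q11-1->q14 q12-0->q14 q12-1->q12 q13-0->q10 q13-1->q15 q14-0->q15 q14-1->q14 q15-0->q15 q15-1->q15

Handle the two conditions separately and then intersect. The first has 6 states tracking the count of `0`s, saturating at 5; the second has 4 states tracking partial matches of the forbidden pattern `011`. A product state is a pair (one from each), accepting exactly when both do.
16 states suffice.
          0    1  
>  q0     q1   q0 
   q1     q2   q3 
   q2     q4   q5 
   q3     q2   q6 
   q4     q7   q8 
   q5     q4   q9 
   q6     q9   q6 
 * q7    q10  q11 
   q8     q7  q12 
   q9    q12   q9 
 * q10   q10  q13 
 * q11   q10  q14 
   q12   q14  q12 
 * q13   q10  q15 
   q14   q15  q14 
   q15   q15  q15 
(> = start, * = accepting)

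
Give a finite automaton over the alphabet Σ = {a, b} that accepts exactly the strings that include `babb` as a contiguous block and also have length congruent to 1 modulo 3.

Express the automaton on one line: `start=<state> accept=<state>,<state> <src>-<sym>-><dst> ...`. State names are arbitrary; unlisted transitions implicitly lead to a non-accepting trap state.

Build one automaton per condition and run them in lockstep. One (5 states) tracks whether and how much of `babb` has been seen; the other (3 states) tracks the input length modulo 3. Each combined state is a pair, one component from each; accept when both components accept.
          a    b  
>  S0     S1   S2 
   S1     S3   S4 
   S2     S5   S4 
   S3     S0   S6 
   S4     S7   S6 
   S5     S0   S8 
   S6     S9   S2 
   S7     S1  S10 
   S8     S9  S11 
   S9     S3  S12 
   S10    S5  S13 
 * S11   S13  S13 
   S12    S7  S14 
   S13   S14  S14 
   S14   S11  S11 
(> = start, * = accepting)

start=S0 accept=S11 S0-a->S1 S0-b->S2 S1-a->S3 S1-b->S4 S2-a->S5 S2-b->S4 S3-a->S0 S3-b->S6 S4-a->S7 S4-b->S6 S5-a->S0 S5-b->S8 S6-a->S9 S6-b->S2 S7-a->S1 S7-b->S10 S8-a->S9 S8-b->S11 S9-a->S3 S9-b->S12 S10-a->S5 S10-b->S13 S11-a->S13 S11-b->S13 S12-a->S7 S12-b->S14 S13-a->S14 S13-b->S14 S14-a->S11 S14-b->S11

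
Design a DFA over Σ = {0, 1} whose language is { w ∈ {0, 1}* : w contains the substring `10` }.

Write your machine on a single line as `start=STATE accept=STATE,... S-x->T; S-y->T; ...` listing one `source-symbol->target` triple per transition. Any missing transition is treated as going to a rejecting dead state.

start=q0; accept=q2; q0-0->q0; q0-1->q1; q1-0->q2; q1-1->q1; q2-0->q2; q2-1->q2

States q0..q1 record the length of the longest prefix of `10` that matches the current input suffix. Reaching q2 means `10` has been seen, and we stay there forever. Accept from q2.
A 3-state machine:
        0   1  
>  q0   q0  q1 
   q1   q2  q1 
 * q2   q2  q2 
(> = start, * = accepting)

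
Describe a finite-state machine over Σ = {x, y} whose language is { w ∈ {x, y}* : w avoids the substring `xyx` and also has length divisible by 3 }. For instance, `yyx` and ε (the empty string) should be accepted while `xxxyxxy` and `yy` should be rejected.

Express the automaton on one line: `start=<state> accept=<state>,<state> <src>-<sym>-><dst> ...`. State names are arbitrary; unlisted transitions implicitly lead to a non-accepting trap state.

Build one automaton per condition and run them in lockstep. The first has 4 states tracking partial matches of the forbidden pattern `xyx`; the second has 3 states tracking the input length modulo 3. A product state is a pair (one from each), accepting exactly when both do. After merging equivalent states the machine shrinks.
10 states suffice.
        x   y  
>* S0   S1  S2 
   S1   S3  S4 
   S2   S3  S5 
   S3   S6  S7 
   S4   S8  S0 
   S5   S6  S0 
 * S6   S1  S9 
 * S7   S8  S2 
   S8   S8  S8 
   S9   S8  S5 
(> = start, * = accepting)

start=S0 accept=S0,S6,S7 S0-x->S1 S0-y->S2 S1-x->S3 S1-y->S4 S2-x->S3 S2-y->S5 S3-x->S6 S3-y->S7 S4-x->S8 S4-y->S0 S5-x->S6 S5-y->S0 S6-x->S1 S6-y->S9 S7-x->S8 S7-y->S2 S8-x->S8 S8-y->S8 S9-x->S8 S9-y->S5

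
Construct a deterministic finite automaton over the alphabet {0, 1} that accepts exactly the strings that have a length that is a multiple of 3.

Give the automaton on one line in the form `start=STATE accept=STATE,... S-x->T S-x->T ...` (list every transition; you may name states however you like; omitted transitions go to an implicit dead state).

Only the length mod 3 matters, so use a 3-cycle: from any state, every input symbol moves to the next state, wrapping S2 back to S0. Mark S0 accepting.
A 3-state machine:
        0   1  
>* S0   S1  S1 
   S1   S2  S2 
   S2   S0  S0 
(> = start, * = accepting)

start=S0 accept=S0 S0-0->S1 S0-1->S1 S1-0->S2 S1-1->S2 S2-0->S0 S2-1->S0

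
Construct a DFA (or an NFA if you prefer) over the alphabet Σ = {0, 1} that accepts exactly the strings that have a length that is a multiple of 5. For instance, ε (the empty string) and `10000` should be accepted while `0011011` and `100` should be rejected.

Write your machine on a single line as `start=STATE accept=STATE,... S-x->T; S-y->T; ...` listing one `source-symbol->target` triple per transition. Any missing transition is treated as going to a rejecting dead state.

Only the length mod 5 matters, so use a 5-cycle: from any state, every input symbol moves to the next state, wrapping s4 back to s0. Mark s0 accepting.
5 states suffice.
        0   1  
>* s0   s1  s1 
   s1   s2  s2 
   s2   s3  s3 
   s3   s4  s4 
   s4   s0  s0 
(> = start, * = accepting)

start=s0; accept=s0; s0-0->s1; s0-1->s1; s1-0->s2; s1-1->s2; s2-0->s3; s2-1->s3; s3-0->s4; s3-1->s4; s4-0->s0; s4-1->s0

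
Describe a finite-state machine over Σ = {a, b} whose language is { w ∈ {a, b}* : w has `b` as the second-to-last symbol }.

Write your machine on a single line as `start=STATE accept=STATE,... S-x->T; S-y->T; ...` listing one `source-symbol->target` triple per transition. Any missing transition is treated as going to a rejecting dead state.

Because acceptance depends on a position counted from the end, the machine has to buffer the most recent 2 symbols. Make each state the string of the last up-to-2 symbols read; on input `x` shift the window left and append `x`. Accept when the buffered window has length 2 and begins with `b`.
7 states suffice.
        a   b  
>  S0   S1  S2 
   S1   S3  S4 
   S2   S5  S6 
   S3   S3  S4 
   S4   S5  S6 
 * S5   S3  S4 
 * S6   S5  S6 
(> = start, * = accepting)

start=S0; accept=S5,S6; S0-a->S1; S0-b->S2; S1-a->S3; S1-b->S4; S2-a->S5; S2-b->S6; S3-a->S3; S3-b->S4; S4-a->S5; S4-b->S6; S5-a->S3; S5-b->S4; S6-a->S5; S6-b->S6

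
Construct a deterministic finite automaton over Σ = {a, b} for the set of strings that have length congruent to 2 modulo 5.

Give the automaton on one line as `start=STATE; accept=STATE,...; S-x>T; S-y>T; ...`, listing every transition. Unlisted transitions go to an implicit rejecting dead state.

start=q0; accept=q2; q0-a>q1; q0-b>q1; q1-a>q2; q1-b>q2; q2-a>q3; q2-b>q3; q3-a>q4; q3-b>q4; q4-a>q0; q4-b>q0

Count input length modulo 5: every symbol advances one step around the cycle q0 → q1 → q2 → q3 → q4 → q0. Accept at q2.
With 5 states:
        a   b  
>  q0   q1  q1 
   q1   q2  q2 
 * q2   q3  q3 
   q3   q4  q4 
   q4   q0  q0 
(> = start, * = accepting)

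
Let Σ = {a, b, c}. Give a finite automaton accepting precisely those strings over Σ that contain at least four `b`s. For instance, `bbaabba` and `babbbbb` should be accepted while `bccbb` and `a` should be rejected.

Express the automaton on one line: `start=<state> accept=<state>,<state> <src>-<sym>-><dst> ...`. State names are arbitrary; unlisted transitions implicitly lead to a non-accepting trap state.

start=s0 accept=s4,s5 s0-a->s0 s0-b->s1 s0-c->s0 s1-a->s1 s1-b->s2 s1-c->s1 s2-a->s2 s2-b->s3 s2-c->s2 s3-a->s3 s3-b->s4 s3-c->s3 s4-a->s4 s4-b->s5 s4-c->s4 s5-a->s5 s5-b->s5 s5-c->s5

Only the number of `b`s matters, and only up to 5. Make a chain s0 → s1 → s2 → s3 → s4 → s5 advanced by each `b` (with s5 absorbing); every other symbol self-loops. The accepting set is {s4, s5}.
        a   b   c  
>  s0   s0  s1  s0 
   s1   s1  s2  s1 
   s2   s2  s3  s2 
   s3   s3  s4  s3 
 * s4   s4  s5  s4 
 * s5   s5  s5  s5 
(> = start, * = accepting)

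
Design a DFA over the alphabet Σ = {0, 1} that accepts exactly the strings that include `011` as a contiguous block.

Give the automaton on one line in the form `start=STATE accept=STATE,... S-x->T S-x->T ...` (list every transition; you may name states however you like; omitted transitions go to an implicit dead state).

start=s0 accept=s3 s0-0->s1 s0-1->s0 s1-0->s1 s1-1->s2 s2-0->s1 s2-1->s3 s3-0->s3 s3-1->s3

States s0..s2 record the length of the longest prefix of `011` that matches the current input suffix. Reaching s3 means `011` has been seen, and we stay there forever. Accept from s3.
A 4-state machine:
        0   1  
>  s0   s1  s0 
   s1   s1  s2 
   s2   s1  s3 
 * s3   s3  s3 
(> = start, * = accepting)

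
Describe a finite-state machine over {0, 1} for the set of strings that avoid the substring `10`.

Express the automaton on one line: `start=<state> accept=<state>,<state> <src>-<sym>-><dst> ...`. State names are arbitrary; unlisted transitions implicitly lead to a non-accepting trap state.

Track partial matches of the forbidden pattern `10`. State s2 is a dead state reached once `10` has occurred; every other state accepts. s0 means no part of `10` is currently matched.
A 3-state machine:
        0   1  
>* s0   s0  s1 
 * s1   s2  s1 
   s2   s2  s2 
(> = start, * = accepting)

start=s0 accept=s0,s1 s0-0->s0 s0-1->s1 s1-0->s2 s1-1->s1 s2-0->s2 s2-1->s2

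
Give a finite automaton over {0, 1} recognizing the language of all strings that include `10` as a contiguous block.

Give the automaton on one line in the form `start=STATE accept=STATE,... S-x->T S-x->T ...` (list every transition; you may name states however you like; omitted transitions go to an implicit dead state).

Track how much of `10` has been matched so far: state A is no progress, C is the absorbing accept state reached once `10` has occurred. Intermediate states record partial matches; on a mismatch, fall back to the longest reusable overlap.
       0  1 
>  A   A  B 
   B   C  B 
 * C   C  C 
(> = start, * = accepting)

start=A accept=C A-0->A A-1->B B-0->C B-1->B C-0->C C-1->C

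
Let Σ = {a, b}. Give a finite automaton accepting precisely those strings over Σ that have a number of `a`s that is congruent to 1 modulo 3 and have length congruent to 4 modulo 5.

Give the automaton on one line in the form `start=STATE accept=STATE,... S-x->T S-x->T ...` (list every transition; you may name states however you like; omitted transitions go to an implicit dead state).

start=q0 accept=q9 q0-a->q1 q0-b->q2 q1-a->q3 q1-b->q4 q2-a->q4 q2-b->q5 q3-a->q6 q3-b->q7 q4-a->q7 q4-b->q8 q5-a->q8 q5-b->q6 q6-a->q9 q6-b->q10 q7-a->q10 q7-b->q11 q8-a->q11 q8-b->q9 q9-a->q12 q9-b->q13 q10-a->q13 q10-b->q0 q11-a->q0 q11-b->q12 q12-a->q2 q12-b->q14 q13-a->q14 q13-b->q1 q14-a->q5 q14-b->q3

Handle the two conditions separately and then intersect. One (3 states) tracks the count of `a`s modulo 3; the other (5 states) tracks the input length modulo 5. Each combined state is a pair, one component from each; accept when both components accept.
          a    b  
>  q0     q1   q2 
   q1     q3   q4 
   q2     q4   q5 
   q3     q6   q7 
   q4     q7   q8 
   q5     q8   q6 
   q6     q9  q10 
   q7    q10  q11 
   q8    q11   q9 
 * q9    q12  q13 
   q10   q13   q0 
   q11    q0  q12 
   q12    q2  q14 
   q13   q14   q1 
   q14    q5   q3 
(> = start, * = accepting)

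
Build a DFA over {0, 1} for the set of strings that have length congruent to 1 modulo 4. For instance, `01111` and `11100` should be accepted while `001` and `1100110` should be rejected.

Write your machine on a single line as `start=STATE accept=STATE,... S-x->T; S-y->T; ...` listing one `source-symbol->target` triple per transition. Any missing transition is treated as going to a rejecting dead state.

Count input length modulo 4: every symbol advances one step around the cycle s0 → s1 → s2 → s3 → s0. Accept at s1.
A 4-state machine:
        0   1  
>  s0   s1  s1 
 * s1   s2  s2 
   s2   s3  s3 
   s3   s0  s0 
(> = start, * = accepting)

start=s0; accept=s1; s0-0->s1; s0-1->s1; s1-0->s2; s1-1->s2; s2-0->s3; s2-1->s3; s3-0->s0; s3-1->s0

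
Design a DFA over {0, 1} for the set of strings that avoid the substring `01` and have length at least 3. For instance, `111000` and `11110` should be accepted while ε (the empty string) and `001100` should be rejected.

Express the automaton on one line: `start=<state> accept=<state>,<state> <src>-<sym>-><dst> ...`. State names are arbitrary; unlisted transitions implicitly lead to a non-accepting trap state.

start=s0 accept=s6,s7 s0-0->s1 s0-1->s2 s1-0->s3 s1-1->s4 s2-0->s3 s2-1->s5 s3-0->s6 s3-1->s4 s4-0->s4 s4-1->s4 s5-0->s6 s5-1->s7 s6-0->s6 s6-1->s4 s7-0->s6 s7-1->s7

Build one automaton per condition and run them in lockstep. One (3 states) tracks partial matches of the forbidden pattern `01`; the other (5 states) tracks the input length, saturating at 4. Each combined state is a pair, one component from each; accept when both components accept. After merging equivalent states the machine shrinks.
With 8 states:
        0   1  
>  s0   s1  s2 
   s1   s3  s4 
   s2   s3  s5 
   s3   s6  s4 
   s4   s4  s4 
   s5   s6  s7 
 * s6   s6  s4 
 * s7   s6  s7 
(> = start, * = accepting)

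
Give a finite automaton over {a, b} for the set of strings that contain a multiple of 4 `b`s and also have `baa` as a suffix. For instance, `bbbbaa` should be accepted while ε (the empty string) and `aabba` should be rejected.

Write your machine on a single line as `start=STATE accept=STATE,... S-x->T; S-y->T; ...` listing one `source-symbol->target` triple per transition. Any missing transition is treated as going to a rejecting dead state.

start=S0; accept=S15; S0-a->S0; S0-b->S1; S1-a->S2; S1-b->S3; S2-a->S4; S2-b->S3; S3-a->S5; S3-b->S6; S4-a->S7; S4-b->S3; S5-a->S8; S5-b->S6; S6-a->S9; S6-b->S10; S7-a->S7; S7-b->S3; S8-a->S11; S8-b->S6; S9-a->S12; S9-b->S10; S10-a->S13; S10-b->S1; S11-a->S11; S11-b->S6; S12-a->S14; S12-b->S10; S13-a->S15; S13-b->S1; S14-a->S14; S14-b->S10; S15-a->S0; S15-b->S1

Handle the two conditions separately and then intersect. One (4 states) tracks the count of `b`s modulo 4; the other (4 states) tracks how much of the suffix `baa` has currently been matched. Each combined state is a pair, one component from each; accept when both components accept.
          a    b  
>  S0     S0   S1 
   S1     S2   S3 
   S2     S4   S3 
   S3     S5   S6 
   S4     S7   S3 
   S5     S8   S6 
   S6     S9  S10 
   S7     S7   S3 
   S8    S11   S6 
   S9    S12  S10 
   S10   S13   S1 
   S11   S11   S6 
   S12   S14  S10 
   S13   S15   S1 
   S14   S14  S10 
 * S15    S0   S1 
(> = start, * = accepting)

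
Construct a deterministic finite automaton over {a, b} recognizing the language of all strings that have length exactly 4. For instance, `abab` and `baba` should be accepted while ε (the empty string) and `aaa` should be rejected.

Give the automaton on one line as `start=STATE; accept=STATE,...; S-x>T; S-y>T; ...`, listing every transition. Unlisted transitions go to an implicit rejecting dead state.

We only need to distinguish lengths 0, 1, …, 4, and '>4'. Chain q0 → q1 → q2 → q3 → q4 → q5 on every symbol, with q5 looping. Accepting states: {q4}.
6 states suffice.
        a   b  
>  q0   q1  q1 
   q1   q2  q2 
   q2   q3  q3 
   q3   q4  q4 
 * q4   q5  q5 
   q5   q5  q5 
(> = start, * = accepting)

start=q0; accept=q4; q0-a>q1; q0-b>q1; q1-a>q2; q1-b>q2; q2-a>q3; q2-b>q3; q3-a>q4; q3-b>q4; q4-a>q5; q4-b>q5; q5-a>q5; q5-b>q5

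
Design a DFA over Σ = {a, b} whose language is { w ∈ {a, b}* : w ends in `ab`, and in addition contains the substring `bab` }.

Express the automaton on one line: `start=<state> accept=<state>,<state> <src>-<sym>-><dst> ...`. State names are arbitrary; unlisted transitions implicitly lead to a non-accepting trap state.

Handle the two conditions separately and then intersect. The first has 3 states tracking how much of the suffix `ab` has currently been matched; the second has 4 states tracking whether and how much of `bab` has been seen. A product state is a pair (one from each), accepting exactly when both do.
An 8-state machine:
        a   b  
>  s0   s1  s2 
   s1   s1  s3 
   s2   s4  s2 
   s3   s4  s2 
   s4   s1  s5 
 * s5   s6  s7 
   s6   s6  s5 
   s7   s6  s7 
(> = start, * = accepting)

start=s0 accept=s5 s0-a->s1 s0-b->s2 s1-a->s1 s1-b->s3 s2-a->s4 s2-b->s2 s3-a->s4 s3-b->s2 s4-a->s1 s4-b->s5 s5-a->s6 s5-b->s7 s6-a->s6 s6-b->s5 s7-a->s6 s7-b->s7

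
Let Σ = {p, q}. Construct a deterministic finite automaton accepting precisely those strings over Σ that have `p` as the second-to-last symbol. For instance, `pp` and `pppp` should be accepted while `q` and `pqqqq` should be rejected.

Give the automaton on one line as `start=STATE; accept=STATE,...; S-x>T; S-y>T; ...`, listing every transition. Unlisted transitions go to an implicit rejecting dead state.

Because acceptance depends on a position counted from the end, the machine has to buffer the most recent 2 symbols. Make each state the string of the last up-to-2 symbols read; on input `x` shift the window left and append `x`. Accept when the buffered window has length 2 and begins with `p`.
With 7 states:
        p   q  
>  S0   S1  S2 
   S1   S3  S4 
   S2   S5  S6 
 * S3   S3  S4 
 * S4   S5  S6 
   S5   S3  S4 
   S6   S5  S6 
(> = start, * = accepting)

start=S0; accept=S3,S4; S0-p>S1; S0-q>S2; S1-p>S3; S1-q>S4; S2-p>S5; S2-q>S6; S3-p>S3; S3-q>S4; S4-p>S5; S4-q>S6; S5-p>S3; S5-q>S4; S6-p>S5; S6-q>S6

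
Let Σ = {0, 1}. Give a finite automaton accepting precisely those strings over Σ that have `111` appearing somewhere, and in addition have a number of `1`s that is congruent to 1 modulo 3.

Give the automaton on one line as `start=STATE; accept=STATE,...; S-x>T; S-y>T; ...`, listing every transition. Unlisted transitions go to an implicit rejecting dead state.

start=q0; accept=q9; q0-0>q0; q0-1>q1; q1-0>q2; q1-1>q3; q2-0>q2; q2-1>q4; q3-0>q5; q3-1>q6; q4-0>q5; q4-1>q7; q5-0>q5; q5-1>q8; q6-0>q6; q6-1>q9; q7-0>q0; q7-1>q9; q8-0>q0; q8-1>q10; q9-0>q9; q9-1>q11; q10-0>q2; q10-1>q11; q11-0>q11; q11-1>q6

Build one automaton per condition and run them in lockstep. The first has 4 states tracking whether and how much of `111` has been seen; the second has 3 states tracking the count of `1`s modulo 3. A product state is a pair (one from each), accepting exactly when both do.
A 12-state machine:
          0    1  
>  q0     q0   q1 
   q1     q2   q3 
   q2     q2   q4 
   q3     q5   q6 
   q4     q5   q7 
   q5     q5   q8 
   q6     q6   q9 
   q7     q0   q9 
   q8     q0  q10 
 * q9     q9  q11 
   q10    q2  q11 
   q11   q11   q6 
(> = start, * = accepting)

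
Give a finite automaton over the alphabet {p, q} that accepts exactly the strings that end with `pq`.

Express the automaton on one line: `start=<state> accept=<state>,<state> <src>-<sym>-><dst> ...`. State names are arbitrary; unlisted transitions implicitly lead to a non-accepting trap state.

start=A accept=C A-p->B A-q->A B-p->B B-q->C C-p->B C-q->A

Let each state record the length of the longest suffix of the input read so far that is also a prefix of `pq`. B means the last symbol is `p`; C means the last 2 symbols are `pq`. Accept only at C, where the string currently ends in `pq`.
With 3 states:
       p  q 
>  A   B  A 
   B   B  C 
 * C   B  A 
(> = start, * = accepting)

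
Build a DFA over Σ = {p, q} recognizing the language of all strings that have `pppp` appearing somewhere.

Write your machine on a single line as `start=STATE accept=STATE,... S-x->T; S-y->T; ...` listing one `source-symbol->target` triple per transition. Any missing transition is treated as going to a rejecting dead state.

start=S0; accept=S4; S0-p->S1; S0-q->S0; S1-p->S2; S1-q->S0; S2-p->S3; S2-q->S0; S3-p->S4; S3-q->S0; S4-p->S4; S4-q->S4

States S0..S3 record the length of the longest prefix of `pppp` that matches the current input suffix. Reaching S4 means `pppp` has been seen, and we stay there forever. Accept from S4.
A 5-state machine:
        p   q  
>  S0   S1  S0 
   S1   S2  S0 
   S2   S3  S0 
   S3   S4  S0 
 * S4   S4  S4 
(> = start, * = accepting)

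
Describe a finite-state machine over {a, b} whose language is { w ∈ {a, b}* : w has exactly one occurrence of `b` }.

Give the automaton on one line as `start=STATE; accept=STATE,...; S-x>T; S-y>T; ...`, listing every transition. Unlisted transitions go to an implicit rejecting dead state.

start=q0; accept=q1; q0-a>q0; q0-b>q1; q1-a>q1; q1-b>q2; q2-a>q2; q2-b>q2

Only the number of `b`s matters, and only up to 2. Make a chain q0 → q1 → q2 advanced by each `b` (with q2 absorbing); every other symbol self-loops. The accepting set is {q1}.
A 3-state machine:
        a   b  
>  q0   q0  q1 
 * q1   q1  q2 
   q2   q2  q2 
(> = start, * = accepting)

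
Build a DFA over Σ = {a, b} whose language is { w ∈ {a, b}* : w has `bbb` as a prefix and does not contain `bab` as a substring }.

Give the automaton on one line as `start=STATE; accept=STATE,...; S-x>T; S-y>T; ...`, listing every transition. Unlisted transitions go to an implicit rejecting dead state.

start=S0; accept=S4,S5,S6; S0-a>S1; S0-b>S2; S1-a>S1; S1-b>S1; S2-a>S1; S2-b>S3; S3-a>S1; S3-b>S4; S4-a>S5; S4-b>S4; S5-a>S6; S5-b>S1; S6-a>S6; S6-b>S4

Run two small machines in parallel and take their product. The first has 5 states tracking whether the input so far still matches the prefix `bbb`; the second has 4 states tracking partial matches of the forbidden pattern `bab`. A product state is a pair (one from each), accepting exactly when both do. Equivalent product states are then merged.
        a   b  
>  S0   S1  S2 
   S1   S1  S1 
   S2   S1  S3 
   S3   S1  S4 
 * S4   S5  S4 
 * S5   S6  S1 
 * S6   S6  S4 
(> = start, * = accepting)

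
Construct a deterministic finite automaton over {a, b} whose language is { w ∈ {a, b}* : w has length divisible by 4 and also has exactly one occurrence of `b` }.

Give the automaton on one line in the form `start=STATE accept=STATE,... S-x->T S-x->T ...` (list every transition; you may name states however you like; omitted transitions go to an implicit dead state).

start=S0 accept=S9 S0-a->S1 S0-b->S2 S1-a->S3 S1-b->S4 S2-a->S4 S2-b->S5 S3-a->S6 S3-b->S7 S4-a->S7 S4-b->S8 S5-a->S8 S5-b->S8 S6-a->S0 S6-b->S9 S7-a->S9 S7-b->S10 S8-a->S10 S8-b->S10 S9-a->S2 S9-b->S11 S10-a->S11 S10-b->S11 S11-a->S5 S11-b->S5

Build one automaton per condition and run them in lockstep. One (4 states) tracks the input length modulo 4; the other (3 states) tracks the count of `b`s, saturating at 2. Each combined state is a pair, one component from each; accept when both components accept.
          a    b  
>  S0     S1   S2 
   S1     S3   S4 
   S2     S4   S5 
   S3     S6   S7 
   S4     S7   S8 
   S5     S8   S8 
   S6     S0   S9 
   S7     S9  S10 
   S8    S10  S10 
 * S9     S2  S11 
   S10   S11  S11 
   S11    S5   S5 
(> = start, * = accepting)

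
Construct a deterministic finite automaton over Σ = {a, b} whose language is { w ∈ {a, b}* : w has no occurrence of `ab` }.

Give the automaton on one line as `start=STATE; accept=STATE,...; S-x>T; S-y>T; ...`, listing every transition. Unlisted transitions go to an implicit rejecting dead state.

start=q0; accept=q0,q1; q0-a>q1; q0-b>q0; q1-a>q1; q1-b>q2; q2-a>q2; q2-b>q2

Track partial matches of the forbidden pattern `ab`. State q2 is a dead state reached once `ab` has occurred; every other state accepts. q0 means no part of `ab` is currently matched.
3 states suffice.
        a   b  
>* q0   q1  q0 
 * q1   q1  q2 
   q2   q2  q2 
(> = start, * = accepting)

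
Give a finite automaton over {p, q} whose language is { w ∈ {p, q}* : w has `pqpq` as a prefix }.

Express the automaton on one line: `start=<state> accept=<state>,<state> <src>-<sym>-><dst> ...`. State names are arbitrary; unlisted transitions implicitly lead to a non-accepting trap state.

Check the first 4 symbols one by one: A through D record how many have matched `pqpq` so far; any wrong symbol goes to the dead state F. After all 4 match we enter the accepting sink E.
       p  q 
>  A   B  F 
   B   F  C 
   C   D  F 
   D   F  E 
 * E   E  E 
   F   F  F 
(> = start, * = accepting)

start=A accept=E A-p->B A-q->F B-p->F B-q->C C-p->D C-q->F D-p->F D-q->E E-p->E E-q->E F-p->F F-q->F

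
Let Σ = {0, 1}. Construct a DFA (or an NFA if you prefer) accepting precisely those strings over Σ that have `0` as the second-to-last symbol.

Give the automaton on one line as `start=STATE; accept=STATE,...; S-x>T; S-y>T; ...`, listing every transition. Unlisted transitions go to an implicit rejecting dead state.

start=s0; accept=s3,s4; s0-0>s1; s0-1>s2; s1-0>s3; s1-1>s4; s2-0>s5; s2-1>s6; s3-0>s3; s3-1>s4; s4-0>s5; s4-1>s6; s5-0>s3; s5-1>s4; s6-0>s5; s6-1>s6

Because acceptance depends on a position counted from the end, the machine has to buffer the most recent 2 symbols. Make each state the string of the last up-to-2 symbols read; on input `x` shift the window left and append `x`. Accept when the buffered window has length 2 and begins with `0`.
7 states suffice.
        0   1  
>  s0   s1  s2 
   s1   s3  s4 
   s2   s5  s6 
 * s3   s3  s4 
 * s4   s5  s6 
   s5   s3  s4 
   s6   s5  s6 
(> = start, * = accepting)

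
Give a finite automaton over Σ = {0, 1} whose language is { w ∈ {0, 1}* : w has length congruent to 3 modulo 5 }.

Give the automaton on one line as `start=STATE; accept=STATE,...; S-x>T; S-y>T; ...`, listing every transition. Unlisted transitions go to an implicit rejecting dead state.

start=S0; accept=S3; S0-0>S1; S0-1>S1; S1-0>S2; S1-1>S2; S2-0>S3; S2-1>S3; S3-0>S4; S3-1>S4; S4-0>S0; S4-1>S0

Only the length mod 5 matters, so use a 5-cycle: from any state, every input symbol moves to the next state, wrapping S4 back to S0. Mark S3 accepting.
A 5-state machine:
        0   1  
>  S0   S1  S1 
   S1   S2  S2 
   S2   S3  S3 
 * S3   S4  S4 
   S4   S0  S0 
(> = start, * = accepting)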